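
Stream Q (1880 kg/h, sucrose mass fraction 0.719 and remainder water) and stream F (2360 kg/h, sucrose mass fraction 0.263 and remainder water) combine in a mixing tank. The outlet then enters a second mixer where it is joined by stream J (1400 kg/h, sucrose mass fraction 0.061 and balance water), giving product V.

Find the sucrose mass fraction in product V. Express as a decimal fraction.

Overall, product flow = 5640 kg/h.
sucrose in = 1880×0.719 + 2360×0.263 + 1400×0.061 = 2057.8 kg/h.
sucrose fraction in V = 0.365.

0.365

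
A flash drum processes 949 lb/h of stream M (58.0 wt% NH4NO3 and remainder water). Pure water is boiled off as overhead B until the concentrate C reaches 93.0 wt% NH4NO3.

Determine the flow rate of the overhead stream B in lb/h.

357.2 lb/h

NH4NO3 is conserved: 949×0.580 = 550.42 lb/h all reports to the concentrate.
Concentrate = 550.42/(target fraction) = 591.85 lb/h.
Overhead = 949 − 591.85 = 357.15 lb/h.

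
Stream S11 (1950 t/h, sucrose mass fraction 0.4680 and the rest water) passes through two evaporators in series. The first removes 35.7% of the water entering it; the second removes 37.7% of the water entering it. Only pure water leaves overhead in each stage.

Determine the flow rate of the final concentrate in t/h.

water in feed = 1950×0.532 = 1037.4 t/h.
After stage 1: water left = (1−0.357)×1037.4 = 667.05; stream total = 1579.6 t/h.
After stage 2: water left = (1−0.377)×667.05 = 415.57; final concentrate = 1328.2 t/h.

1328 t/h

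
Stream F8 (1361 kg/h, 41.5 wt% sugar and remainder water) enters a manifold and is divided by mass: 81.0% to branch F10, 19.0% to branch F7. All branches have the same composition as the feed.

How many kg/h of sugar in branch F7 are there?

107.3 kg/h

Branch F7 total = 0.190×1361 = 258.59 kg/h.
sugar in F7 = 0.415×258.59 = 107.31 kg/h.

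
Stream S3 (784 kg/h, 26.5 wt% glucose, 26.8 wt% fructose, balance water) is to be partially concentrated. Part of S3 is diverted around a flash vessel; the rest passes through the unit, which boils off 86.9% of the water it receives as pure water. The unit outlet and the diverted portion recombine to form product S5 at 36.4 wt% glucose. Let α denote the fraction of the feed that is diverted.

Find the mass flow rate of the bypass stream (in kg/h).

258.6 kg/h

All 784×0.265 = 207.76 kg/h of glucose reaches S5, so S5 = 207.76/0.364 = 570.77 kg/h and vapour = 213.23 kg/h.
The evaporator receives (1−α)·784 of feed at 0.467 water and removes 0.869 of that water:
0.869×0.467×(1−α)×784 = 213.23
(1−α) = 213.23/318.17 = 0.6702;  α = 0.3298.
Bypass flow = 0.3298×784 = 258.57 kg/h.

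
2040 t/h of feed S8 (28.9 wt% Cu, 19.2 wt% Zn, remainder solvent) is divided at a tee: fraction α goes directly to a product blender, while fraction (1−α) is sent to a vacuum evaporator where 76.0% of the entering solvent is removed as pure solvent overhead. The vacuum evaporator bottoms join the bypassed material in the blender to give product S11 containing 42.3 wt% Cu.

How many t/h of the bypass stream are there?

All 2040×0.289 = 589.56 t/h of Cu reaches S11, so S11 = 589.56/0.423 = 1393.8 t/h and vapour = 646.24 t/h.
The evaporator receives (1−α)·2040 of feed at 0.519 solvent and removes 0.760 of that solvent:
0.760×0.519×(1−α)×2040 = 646.24
(1−α) = 646.24/804.66 = 0.8031;  α = 0.1969.
Bypass flow = 0.1969×2040 = 401.62 t/h.

401.6 t/h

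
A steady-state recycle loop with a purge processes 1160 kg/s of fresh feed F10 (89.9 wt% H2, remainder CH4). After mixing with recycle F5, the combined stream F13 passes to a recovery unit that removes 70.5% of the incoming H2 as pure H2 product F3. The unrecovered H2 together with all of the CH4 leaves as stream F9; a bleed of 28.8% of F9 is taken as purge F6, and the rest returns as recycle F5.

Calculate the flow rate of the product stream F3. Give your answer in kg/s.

930.7 kg/s

H2 in F13: m_A = 1160×0.899 + (1−0.288)·(1−0.705)·m_A, so m_A = 1042.8/0.7900 = 1320.1 kg/s.
Product F3 = 0.705×1320.1 = 930.68 kg/s.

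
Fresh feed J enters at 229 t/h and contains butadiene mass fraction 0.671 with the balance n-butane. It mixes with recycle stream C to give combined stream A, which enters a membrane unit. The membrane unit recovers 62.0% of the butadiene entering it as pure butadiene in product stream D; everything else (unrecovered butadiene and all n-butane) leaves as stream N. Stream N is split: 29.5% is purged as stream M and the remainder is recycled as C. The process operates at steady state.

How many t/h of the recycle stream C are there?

236.3 t/h

n-butane enters only via J and leaves only via the purge: 229×0.329 = 0.295×(n-butane in N), and the membrane unit passes all n-butane, so n-butane in A = n-butane in N = 255.39 t/h.
butadiene in A: m_A = 229×0.671 + (1−0.295)·(1−0.620)·m_A, so m_A = 153.66/0.7321 = 209.89 t/h.
N = (1−0.620)×209.89 + 255.39 = 335.15 t/h.
Recycle C = (1−0.295)×335.15 = 236.28 t/h.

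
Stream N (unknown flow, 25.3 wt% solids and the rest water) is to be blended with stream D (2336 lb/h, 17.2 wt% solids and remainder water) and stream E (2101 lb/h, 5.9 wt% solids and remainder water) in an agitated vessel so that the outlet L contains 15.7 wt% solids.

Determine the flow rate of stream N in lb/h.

Let N be the unknown flow. Total out = 4437 + N.
solids balance: 525.75 + 0.253·N = 0.157·(4437 + N)
(0.253 − 0.157)·N = 0.157×4437 − 525.75 = 170.86
N = 170.86 / 0.096 = 1779.8 lb/h

1780 lb/h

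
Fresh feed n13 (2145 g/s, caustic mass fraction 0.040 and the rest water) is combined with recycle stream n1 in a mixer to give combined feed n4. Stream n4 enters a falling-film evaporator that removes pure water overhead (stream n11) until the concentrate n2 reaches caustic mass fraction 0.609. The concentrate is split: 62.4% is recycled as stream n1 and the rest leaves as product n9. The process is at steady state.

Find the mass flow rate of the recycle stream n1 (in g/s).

233.8 g/s

Overall caustic balance (none leaves overhead): caustic in fresh feed = caustic in product, i.e. 2145×0.040 = (1−0.624)·n2·0.609.
n2 = 85.8/(0.609×0.376) = 374.7 g/s.
Recycle n1 = 0.624×374.7 = 233.81 g/s.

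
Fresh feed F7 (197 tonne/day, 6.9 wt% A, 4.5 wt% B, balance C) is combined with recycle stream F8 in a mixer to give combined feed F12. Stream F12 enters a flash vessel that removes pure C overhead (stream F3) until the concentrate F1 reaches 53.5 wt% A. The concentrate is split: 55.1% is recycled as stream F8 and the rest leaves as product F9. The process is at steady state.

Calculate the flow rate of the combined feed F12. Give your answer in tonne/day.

Overall A balance (none leaves overhead): A in fresh feed = A in product, i.e. 197×0.069 = (1−0.551)·F1·0.535.
F1 = 13.593/(0.535×0.449) = 56.587 tonne/day.
Recycle F8 = 0.551×56.587 = 31.179 tonne/day.
Combined feed F12 = 197 + 31.179 = 228.18 tonne/day.

228.2 tonne/day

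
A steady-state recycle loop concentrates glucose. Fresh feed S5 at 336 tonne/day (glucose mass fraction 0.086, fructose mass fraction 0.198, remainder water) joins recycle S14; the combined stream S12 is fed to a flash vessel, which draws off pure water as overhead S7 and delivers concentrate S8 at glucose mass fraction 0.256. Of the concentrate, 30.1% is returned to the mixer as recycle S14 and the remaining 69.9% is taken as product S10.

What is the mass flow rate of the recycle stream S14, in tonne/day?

48.61 tonne/day

Overall glucose balance (none leaves overhead): glucose in fresh feed = glucose in product, i.e. 336×0.086 = (1−0.301)·S8·0.256.
S8 = 28.896/(0.256×0.699) = 161.48 tonne/day.
Recycle S14 = 0.301×161.48 = 48.606 tonne/day.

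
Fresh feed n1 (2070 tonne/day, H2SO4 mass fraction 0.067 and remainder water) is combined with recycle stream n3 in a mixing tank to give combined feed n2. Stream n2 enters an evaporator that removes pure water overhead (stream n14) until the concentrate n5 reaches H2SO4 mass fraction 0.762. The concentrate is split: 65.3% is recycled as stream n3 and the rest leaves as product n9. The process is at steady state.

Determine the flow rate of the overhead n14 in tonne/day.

1888 tonne/day

Overall H2SO4 balance (none leaves overhead): H2SO4 in fresh feed = H2SO4 in product, i.e. 2070×0.067 = (1−0.653)·n5·0.762.
n5 = 138.69/(0.762×0.347) = 524.52 tonne/day.
Recycle n3 = 0.653×524.52 = 342.51 tonne/day.
Combined feed n2 = 2070 + 342.51 = 2412.5 tonne/day.
Overhead n14 = n2 − n5 = 2412.5 − 524.52 = 1888 tonne/day.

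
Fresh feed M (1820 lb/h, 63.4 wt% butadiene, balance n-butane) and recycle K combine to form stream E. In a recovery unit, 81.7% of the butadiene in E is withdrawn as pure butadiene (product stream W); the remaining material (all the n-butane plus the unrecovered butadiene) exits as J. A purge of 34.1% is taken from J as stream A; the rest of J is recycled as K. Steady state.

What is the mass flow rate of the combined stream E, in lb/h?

n-butane enters only via M and leaves only via the purge: 1820×0.366 = 0.341×(n-butane in J), and the recovery unit passes all n-butane, so n-butane in E = n-butane in J = 1953.4 lb/h.
butadiene in E: m_A = 1820×0.634 + (1−0.341)·(1−0.817)·m_A, so m_A = 1153.9/0.8794 = 1312.1 lb/h.
E = 1312.1 + 1953.4 = 3265.5 lb/h.

3266 lb/h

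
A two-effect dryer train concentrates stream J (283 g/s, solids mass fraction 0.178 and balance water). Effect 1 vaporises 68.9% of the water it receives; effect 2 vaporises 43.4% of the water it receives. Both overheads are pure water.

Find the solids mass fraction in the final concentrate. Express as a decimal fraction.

0.552

water in feed = 283×0.822 = 232.63 g/s.
After stage 1: water left = (1−0.689)×232.63 = 72.347; stream total = 122.72 g/s.
After stage 2: water left = (1−0.434)×72.347 = 40.948; final concentrate = 91.322 g/s.
solids fraction = 50.374/91.322 = 0.552.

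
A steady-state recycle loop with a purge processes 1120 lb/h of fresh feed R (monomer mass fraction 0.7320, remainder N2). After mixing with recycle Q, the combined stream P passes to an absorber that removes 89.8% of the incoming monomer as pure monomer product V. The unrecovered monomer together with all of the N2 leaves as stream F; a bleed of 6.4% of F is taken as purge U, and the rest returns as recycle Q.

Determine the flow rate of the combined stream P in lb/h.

5596 lb/h

N2 enters only via R and leaves only via the purge: 1120×0.268 = 0.064×(N2 in F), and the absorber passes all N2, so N2 in P = N2 in F = 4690 lb/h.
monomer in P: m_A = 1120×0.732 + (1−0.064)·(1−0.898)·m_A, so m_A = 819.84/0.9045 = 906.37 lb/h.
P = 906.37 + 4690 = 5596.4 lb/h.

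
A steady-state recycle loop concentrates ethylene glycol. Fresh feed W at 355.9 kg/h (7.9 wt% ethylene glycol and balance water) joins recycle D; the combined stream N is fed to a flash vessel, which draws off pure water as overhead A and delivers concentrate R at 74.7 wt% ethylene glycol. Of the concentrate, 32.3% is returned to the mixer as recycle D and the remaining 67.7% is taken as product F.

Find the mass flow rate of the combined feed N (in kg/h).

Overall ethylene glycol balance (none leaves overhead): ethylene glycol in fresh feed = ethylene glycol in product, i.e. 355.9×0.079 = (1−0.323)·R·0.747.
R = 28.116/(0.747×0.677) = 55.596 kg/h.
Recycle D = 0.323×55.596 = 17.958 kg/h.
Combined feed N = 355.9 + 17.958 = 373.86 kg/h.

373.9 kg/h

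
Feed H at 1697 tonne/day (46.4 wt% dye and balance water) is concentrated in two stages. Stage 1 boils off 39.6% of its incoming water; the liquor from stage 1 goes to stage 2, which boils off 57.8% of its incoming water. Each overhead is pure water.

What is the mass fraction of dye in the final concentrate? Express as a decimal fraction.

0.773

water in feed = 1697×0.536 = 909.59 tonne/day.
After stage 1: water left = (1−0.396)×909.59 = 549.39; stream total = 1336.8 tonne/day.
After stage 2: water left = (1−0.578)×549.39 = 231.84; final concentrate = 1019.3 tonne/day.
dye fraction = 787.41/1019.3 = 0.773.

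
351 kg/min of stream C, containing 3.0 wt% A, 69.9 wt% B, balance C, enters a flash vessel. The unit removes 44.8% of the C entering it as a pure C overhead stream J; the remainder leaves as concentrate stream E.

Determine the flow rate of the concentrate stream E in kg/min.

C entering = 351×0.271 = 95.121 kg/min; overhead removed = 0.448×95.121 = 42.614 kg/min.
Concentrate = 351 − 42.614 = 308.39 kg/min.

308.4 kg/min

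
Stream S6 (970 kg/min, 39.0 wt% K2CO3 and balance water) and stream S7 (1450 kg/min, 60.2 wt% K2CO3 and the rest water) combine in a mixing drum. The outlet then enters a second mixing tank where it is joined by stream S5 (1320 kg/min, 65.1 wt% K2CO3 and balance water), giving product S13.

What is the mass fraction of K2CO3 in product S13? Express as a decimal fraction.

Overall, product flow = 3740 kg/min.
K2CO3 in = 970×0.390 + 1450×0.602 + 1320×0.651 = 2110.5 kg/min.
K2CO3 fraction in S13 = 0.564.

0.564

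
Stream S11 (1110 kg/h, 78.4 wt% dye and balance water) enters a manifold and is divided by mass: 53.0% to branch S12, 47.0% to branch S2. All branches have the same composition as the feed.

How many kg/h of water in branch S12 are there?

Branch S12 total = 0.530×1110 = 588.3 kg/h.
water in S12 = 0.216×588.3 = 127.07 kg/h.

127.1 kg/h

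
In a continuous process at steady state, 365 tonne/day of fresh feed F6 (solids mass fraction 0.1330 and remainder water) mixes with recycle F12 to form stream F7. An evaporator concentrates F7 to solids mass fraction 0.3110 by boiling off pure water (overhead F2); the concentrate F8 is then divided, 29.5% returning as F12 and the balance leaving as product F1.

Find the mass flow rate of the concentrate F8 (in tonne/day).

Overall solids balance (none leaves overhead): solids in fresh feed = solids in product, i.e. 365×0.133 = (1−0.295)·F8·0.311.
F8 = 48.545/(0.311×0.705) = 221.41 tonne/day.

221.4 tonne/day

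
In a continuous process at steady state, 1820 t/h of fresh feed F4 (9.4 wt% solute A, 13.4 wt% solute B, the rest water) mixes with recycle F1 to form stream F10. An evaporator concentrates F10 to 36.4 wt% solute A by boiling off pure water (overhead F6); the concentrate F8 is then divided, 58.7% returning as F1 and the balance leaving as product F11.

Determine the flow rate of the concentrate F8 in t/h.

1138 t/h

Overall solute A balance (none leaves overhead): solute A in fresh feed = solute A in product, i.e. 1820×0.094 = (1−0.587)·F8·0.364.
F8 = 171.08/(0.364×0.413) = 1138 t/h.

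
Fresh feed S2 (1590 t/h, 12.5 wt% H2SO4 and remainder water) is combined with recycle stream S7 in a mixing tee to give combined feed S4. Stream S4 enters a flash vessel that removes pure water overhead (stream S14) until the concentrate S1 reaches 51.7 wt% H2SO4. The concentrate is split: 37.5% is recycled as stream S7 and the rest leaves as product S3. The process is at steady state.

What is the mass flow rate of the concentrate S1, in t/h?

615.1 t/h

Overall H2SO4 balance (none leaves overhead): H2SO4 in fresh feed = H2SO4 in product, i.e. 1590×0.125 = (1−0.375)·S1·0.517.
S1 = 198.75/(0.517×0.625) = 615.09 t/h.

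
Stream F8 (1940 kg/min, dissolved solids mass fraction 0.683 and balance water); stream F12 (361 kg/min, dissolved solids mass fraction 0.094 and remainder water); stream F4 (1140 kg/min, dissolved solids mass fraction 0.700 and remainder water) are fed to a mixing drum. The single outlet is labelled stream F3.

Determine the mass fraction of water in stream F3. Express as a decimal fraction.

0.373

Total flow out = 1940 + 361 + 1140 = 3441 kg/min.
water in = 1940×0.317 + 361×0.906 + 1140×0.300 = 1284 kg/min.
water mass fraction in F3 = 1284/3441 = 0.373.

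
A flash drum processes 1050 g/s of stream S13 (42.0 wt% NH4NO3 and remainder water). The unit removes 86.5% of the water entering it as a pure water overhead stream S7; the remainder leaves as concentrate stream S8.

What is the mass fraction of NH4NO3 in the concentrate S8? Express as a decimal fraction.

NH4NO3 is not removed: 1050×0.420 = 441 g/s of NH4NO3 enters S8.
water entering = 1050×0.580 = 609 g/s; overhead removed = 0.865×609 = 526.78 g/s.
Concentrate = 1050 − 526.78 = 523.22 g/s.
Mass fraction = 441/523.22 = 0.8429.

0.8429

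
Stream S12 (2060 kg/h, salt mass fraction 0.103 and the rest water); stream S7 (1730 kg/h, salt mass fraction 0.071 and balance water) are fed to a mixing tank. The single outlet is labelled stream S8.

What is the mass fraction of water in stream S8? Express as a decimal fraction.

Total flow out = 2060 + 1730 = 3790 kg/h.
water in = 2060×0.897 + 1730×0.929 = 3455 kg/h.
water mass fraction in S8 = 3455/3790 = 0.912.

0.912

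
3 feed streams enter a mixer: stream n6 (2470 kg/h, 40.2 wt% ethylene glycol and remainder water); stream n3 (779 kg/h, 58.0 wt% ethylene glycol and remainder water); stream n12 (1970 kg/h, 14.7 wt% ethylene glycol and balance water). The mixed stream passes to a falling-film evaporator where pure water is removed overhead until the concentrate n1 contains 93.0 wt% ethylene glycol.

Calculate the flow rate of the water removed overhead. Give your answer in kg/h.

ethylene glycol entering = 2470×0.402 + 779×0.580 + 1970×0.147 = 1734.3 kg/h.
All ethylene glycol reports to n1, so n1 = 1734.3/0.930 = 1864.9 kg/h.
Total feed = 5219 kg/h; overhead = 5219 − 1864.9 = 3354.1 kg/h.

3354 kg/h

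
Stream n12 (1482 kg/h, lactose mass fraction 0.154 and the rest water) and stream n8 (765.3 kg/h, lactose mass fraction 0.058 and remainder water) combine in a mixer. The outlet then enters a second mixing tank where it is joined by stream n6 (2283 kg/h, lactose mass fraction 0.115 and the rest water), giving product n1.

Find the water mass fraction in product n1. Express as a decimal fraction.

Overall, product flow = 4530.3 kg/h.
water in = 1482×0.846 + 765.3×0.942 + 2283×0.885 = 3995.1 kg/h.
water fraction in n1 = 0.882.

0.882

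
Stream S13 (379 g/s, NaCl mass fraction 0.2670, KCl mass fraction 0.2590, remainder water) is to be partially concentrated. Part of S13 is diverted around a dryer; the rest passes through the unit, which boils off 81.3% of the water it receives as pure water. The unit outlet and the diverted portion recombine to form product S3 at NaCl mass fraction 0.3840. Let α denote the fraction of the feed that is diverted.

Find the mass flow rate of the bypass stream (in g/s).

All 379×0.267 = 101.19 g/s of NaCl reaches S3, so S3 = 101.19/0.384 = 263.52 g/s and vapour = 115.48 g/s.
The evaporator receives (1−α)·379 of feed at 0.474 water and removes 0.813 of that water:
0.813×0.474×(1−α)×379 = 115.48
(1−α) = 115.48/146.05 = 0.7907;  α = 0.2093.
Bypass flow = 0.2093×379 = 79.343 g/s.

79.34 g/s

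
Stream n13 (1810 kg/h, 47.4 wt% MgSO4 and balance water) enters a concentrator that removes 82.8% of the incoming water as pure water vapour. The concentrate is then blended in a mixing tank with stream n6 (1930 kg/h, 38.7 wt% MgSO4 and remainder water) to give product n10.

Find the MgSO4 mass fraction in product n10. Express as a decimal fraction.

0.5437

Vapour removed = 0.828×0.526×1810 = 788.31 kg/h; concentrate = 1021.7 kg/h.
MgSO4 reaching the mixer = 857.94 (from concentrate) + 1930×0.387 = 1604.8 kg/h.
Product flow = 1021.7 + 1930 = 2951.7 kg/h; MgSO4 fraction = 0.5437.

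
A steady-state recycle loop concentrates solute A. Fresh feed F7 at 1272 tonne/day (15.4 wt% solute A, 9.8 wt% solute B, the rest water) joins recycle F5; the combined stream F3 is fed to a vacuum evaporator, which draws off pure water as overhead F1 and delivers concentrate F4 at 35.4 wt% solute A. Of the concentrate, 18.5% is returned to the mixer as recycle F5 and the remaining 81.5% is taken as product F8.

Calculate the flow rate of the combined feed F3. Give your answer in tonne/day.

1398 tonne/day

Overall solute A balance (none leaves overhead): solute A in fresh feed = solute A in product, i.e. 1272×0.154 = (1−0.185)·F4·0.354.
F4 = 195.89/(0.354×0.815) = 678.96 tonne/day.
Recycle F5 = 0.185×678.96 = 125.61 tonne/day.
Combined feed F3 = 1272 + 125.61 = 1397.6 tonne/day.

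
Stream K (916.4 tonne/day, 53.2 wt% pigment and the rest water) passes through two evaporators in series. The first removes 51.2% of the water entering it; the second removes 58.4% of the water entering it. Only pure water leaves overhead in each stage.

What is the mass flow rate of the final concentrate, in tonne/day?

574.6 tonne/day

water in feed = 916.4×0.468 = 428.88 tonne/day.
After stage 1: water left = (1−0.512)×428.88 = 209.29; stream total = 696.82 tonne/day.
After stage 2: water left = (1−0.584)×209.29 = 87.065; final concentrate = 574.59 tonne/day.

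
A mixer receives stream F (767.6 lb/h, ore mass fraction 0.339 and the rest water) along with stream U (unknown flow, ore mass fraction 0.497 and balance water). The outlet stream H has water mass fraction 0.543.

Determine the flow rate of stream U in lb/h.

2264 lb/h

Let U be the unknown flow. Total out = 767.6 + U.
water balance: 507.38 + 0.503·U = 0.543·(767.6 + U)
(0.503 − 0.543)·U = 0.543×767.6 − 507.38 = -90.577
U = -90.577 / -0.040 = 2264.4 lb/h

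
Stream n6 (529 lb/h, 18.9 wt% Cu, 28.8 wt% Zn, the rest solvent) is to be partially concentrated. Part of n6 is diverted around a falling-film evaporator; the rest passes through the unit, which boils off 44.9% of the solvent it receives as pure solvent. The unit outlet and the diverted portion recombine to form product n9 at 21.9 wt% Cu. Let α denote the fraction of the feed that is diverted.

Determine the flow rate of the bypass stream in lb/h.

All 529×0.189 = 99.981 lb/h of Cu reaches n9, so n9 = 99.981/0.219 = 456.53 lb/h and vapour = 72.466 lb/h.
The evaporator receives (1−α)·529 of feed at 0.523 solvent and removes 0.449 of that solvent:
0.449×0.523×(1−α)×529 = 72.466
(1−α) = 72.466/124.22 = 0.5833;  α = 0.4167.
Bypass flow = 0.4167×529 = 220.41 lb/h.

220.4 lb/h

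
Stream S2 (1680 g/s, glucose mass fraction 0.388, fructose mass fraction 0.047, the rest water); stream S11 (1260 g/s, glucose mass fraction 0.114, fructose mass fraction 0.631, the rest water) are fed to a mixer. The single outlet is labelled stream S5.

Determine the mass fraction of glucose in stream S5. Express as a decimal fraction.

Total flow out = 1680 + 1260 = 2940 g/s.
glucose in = 1680×0.388 + 1260×0.114 = 795.48 g/s.
glucose mass fraction in S5 = 795.48/2940 = 0.271.

0.271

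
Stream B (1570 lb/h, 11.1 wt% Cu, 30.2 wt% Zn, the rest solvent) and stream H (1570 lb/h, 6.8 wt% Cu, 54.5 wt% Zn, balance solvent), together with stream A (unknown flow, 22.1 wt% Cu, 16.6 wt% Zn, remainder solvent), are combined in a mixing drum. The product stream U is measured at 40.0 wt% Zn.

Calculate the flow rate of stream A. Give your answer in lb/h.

Let A be the unknown flow. Total out = 3140 + A.
Zn balance: 1329.8 + 0.166·A = 0.400·(3140 + A)
(0.166 − 0.400)·A = 0.400×3140 − 1329.8 = -73.79
A = -73.79 / -0.234 = 315.34 lb/h

315.3 lb/h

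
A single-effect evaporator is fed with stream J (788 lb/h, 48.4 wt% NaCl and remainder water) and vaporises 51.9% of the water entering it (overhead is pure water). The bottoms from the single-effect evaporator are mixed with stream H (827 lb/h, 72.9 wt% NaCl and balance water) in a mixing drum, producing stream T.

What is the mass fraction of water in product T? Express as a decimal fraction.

0.2989

Vapour removed = 0.519×0.516×788 = 211.03 lb/h; concentrate = 576.97 lb/h.
water reaching the mixer = 195.58 (from concentrate) + 827×0.271 = 419.7 lb/h.
Product flow = 576.97 + 827 = 1404 lb/h; water fraction = 0.2989.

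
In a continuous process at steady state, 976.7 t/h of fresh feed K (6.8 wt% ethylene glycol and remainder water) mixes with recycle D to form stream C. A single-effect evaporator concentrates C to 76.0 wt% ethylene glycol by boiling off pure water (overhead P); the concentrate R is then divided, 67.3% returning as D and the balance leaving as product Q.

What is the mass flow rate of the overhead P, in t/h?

Overall ethylene glycol balance (none leaves overhead): ethylene glycol in fresh feed = ethylene glycol in product, i.e. 976.7×0.068 = (1−0.673)·R·0.760.
R = 66.416/(0.760×0.327) = 267.24 t/h.
Recycle D = 0.673×267.24 = 179.86 t/h.
Combined feed C = 976.7 + 179.86 = 1156.6 t/h.
Overhead P = C − R = 1156.6 − 267.24 = 889.31 t/h.

889.3 t/h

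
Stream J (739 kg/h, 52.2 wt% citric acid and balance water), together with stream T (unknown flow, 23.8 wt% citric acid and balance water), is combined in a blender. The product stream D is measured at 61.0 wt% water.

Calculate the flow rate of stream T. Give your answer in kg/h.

641.8 kg/h

Let T be the unknown flow. Total out = 739 + T.
water balance: 353.24 + 0.762·T = 0.610·(739 + T)
(0.762 − 0.610)·T = 0.610×739 − 353.24 = 97.548
T = 97.548 / 0.152 = 641.76 kg/h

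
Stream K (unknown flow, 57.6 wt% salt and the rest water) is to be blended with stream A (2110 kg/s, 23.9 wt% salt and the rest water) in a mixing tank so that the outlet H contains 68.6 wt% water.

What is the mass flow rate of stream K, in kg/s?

Let K be the unknown flow. Total out = 2110 + K.
water balance: 1605.7 + 0.424·K = 0.686·(2110 + K)
(0.424 − 0.686)·K = 0.686×2110 − 1605.7 = -158.25
K = -158.25 / -0.262 = 604.01 kg/s

604 kg/s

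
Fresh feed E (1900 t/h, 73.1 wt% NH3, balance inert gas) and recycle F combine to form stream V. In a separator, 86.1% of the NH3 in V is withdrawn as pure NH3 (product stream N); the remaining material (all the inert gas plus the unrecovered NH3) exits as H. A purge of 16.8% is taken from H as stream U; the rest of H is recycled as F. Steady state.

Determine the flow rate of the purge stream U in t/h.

inert gas enters only via E and leaves only via the purge: 1900×0.269 = 0.168×(inert gas in H), and the separator passes all inert gas, so inert gas in V = inert gas in H = 3042.3 t/h.
NH3 in V: m_A = 1900×0.731 + (1−0.168)·(1−0.861)·m_A, so m_A = 1388.9/0.8844 = 1570.5 t/h.
H = (1−0.861)×1570.5 + 3042.3 = 3260.6 t/h.
Purge U = 0.168×3260.6 = 547.77 t/h.

547.8 t/h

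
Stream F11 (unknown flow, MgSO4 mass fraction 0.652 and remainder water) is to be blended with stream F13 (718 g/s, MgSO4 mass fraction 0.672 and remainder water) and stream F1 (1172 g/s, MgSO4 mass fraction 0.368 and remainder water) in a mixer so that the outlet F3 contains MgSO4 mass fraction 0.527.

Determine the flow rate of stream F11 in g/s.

Let F11 be the unknown flow. Total out = 1890 + F11.
MgSO4 balance: 913.79 + 0.652·F11 = 0.527·(1890 + F11)
(0.652 − 0.527)·F11 = 0.527×1890 − 913.79 = 82.238
F11 = 82.238 / 0.125 = 657.9 g/s

657.9 g/s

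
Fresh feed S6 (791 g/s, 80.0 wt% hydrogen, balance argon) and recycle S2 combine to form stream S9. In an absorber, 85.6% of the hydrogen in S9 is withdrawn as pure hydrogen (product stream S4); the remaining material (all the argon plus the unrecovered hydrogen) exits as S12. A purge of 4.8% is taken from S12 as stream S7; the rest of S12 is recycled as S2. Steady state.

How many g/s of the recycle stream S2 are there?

argon enters only via S6 and leaves only via the purge: 791×0.200 = 0.048×(argon in S12), and the absorber passes all argon, so argon in S9 = argon in S12 = 3295.8 g/s.
hydrogen in S9: m_A = 791×0.800 + (1−0.048)·(1−0.856)·m_A, so m_A = 632.8/0.8629 = 733.33 g/s.
S12 = (1−0.856)×733.33 + 3295.8 = 3401.4 g/s.
Recycle S2 = (1−0.048)×3401.4 = 3238.2 g/s.

3238 g/s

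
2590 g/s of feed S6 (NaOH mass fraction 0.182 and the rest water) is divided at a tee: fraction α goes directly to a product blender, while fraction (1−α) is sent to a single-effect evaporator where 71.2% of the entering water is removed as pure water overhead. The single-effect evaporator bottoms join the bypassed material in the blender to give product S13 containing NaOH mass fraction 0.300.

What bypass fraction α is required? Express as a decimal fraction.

0.325

All 2590×0.182 = 471.38 g/s of NaOH reaches S13, so S13 = 471.38/0.300 = 1571.3 g/s and vapour = 1018.7 g/s.
The evaporator receives (1−α)·2590 of feed at 0.818 water and removes 0.712 of that water:
0.712×0.818×(1−α)×2590 = 1018.7
(1−α) = 1018.7/1508.5 = 0.6753;  α = 0.3247.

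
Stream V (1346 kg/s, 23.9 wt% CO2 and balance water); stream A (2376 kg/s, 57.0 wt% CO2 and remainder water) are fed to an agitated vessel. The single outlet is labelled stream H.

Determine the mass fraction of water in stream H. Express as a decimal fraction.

0.5497

Total flow out = 1346 + 2376 = 3722 kg/s.
water in = 1346×0.761 + 2376×0.430 = 2046 kg/s.
water mass fraction in H = 2046/3722 = 0.5497.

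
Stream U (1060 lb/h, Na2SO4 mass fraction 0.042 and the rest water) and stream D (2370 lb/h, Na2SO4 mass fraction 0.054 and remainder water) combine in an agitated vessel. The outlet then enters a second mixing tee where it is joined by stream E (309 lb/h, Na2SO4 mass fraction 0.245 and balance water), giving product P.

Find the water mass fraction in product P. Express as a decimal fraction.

Overall, product flow = 3739 lb/h.
water in = 1060×0.958 + 2370×0.946 + 309×0.755 = 3490.8 lb/h.
water fraction in P = 0.934.

0.934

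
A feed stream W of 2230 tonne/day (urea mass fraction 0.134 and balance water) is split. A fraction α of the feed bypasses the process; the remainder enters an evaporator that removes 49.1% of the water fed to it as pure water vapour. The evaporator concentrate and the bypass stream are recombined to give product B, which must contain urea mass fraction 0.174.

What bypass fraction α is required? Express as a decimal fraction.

All 2230×0.134 = 298.82 tonne/day of urea reaches B, so B = 298.82/0.174 = 1717.4 tonne/day and vapour = 512.64 tonne/day.
The evaporator receives (1−α)·2230 of feed at 0.866 water and removes 0.491 of that water:
0.491×0.866×(1−α)×2230 = 512.64
(1−α) = 512.64/948.21 = 0.5406;  α = 0.4594.

0.459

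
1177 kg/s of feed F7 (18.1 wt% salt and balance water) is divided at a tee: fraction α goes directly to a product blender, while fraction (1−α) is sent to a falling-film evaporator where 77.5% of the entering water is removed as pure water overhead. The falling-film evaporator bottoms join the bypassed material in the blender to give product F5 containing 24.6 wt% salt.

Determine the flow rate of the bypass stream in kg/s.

All 1177×0.181 = 213.04 kg/s of salt reaches F5, so F5 = 213.04/0.246 = 866 kg/s and vapour = 311 kg/s.
The evaporator receives (1−α)·1177 of feed at 0.819 water and removes 0.775 of that water:
0.775×0.819×(1−α)×1177 = 311
(1−α) = 311/747.07 = 0.4163;  α = 0.5837.
Bypass flow = 0.5837×1177 = 687.03 kg/s.

687 kg/s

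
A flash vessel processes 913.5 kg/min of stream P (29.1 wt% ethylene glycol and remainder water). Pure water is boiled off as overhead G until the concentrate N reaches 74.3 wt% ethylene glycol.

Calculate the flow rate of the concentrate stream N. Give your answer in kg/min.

357.8 kg/min

ethylene glycol is conserved: 913.5×0.291 = 265.83 kg/min all reports to the concentrate.
Concentrate = 265.83/(target fraction) = 357.78 kg/min.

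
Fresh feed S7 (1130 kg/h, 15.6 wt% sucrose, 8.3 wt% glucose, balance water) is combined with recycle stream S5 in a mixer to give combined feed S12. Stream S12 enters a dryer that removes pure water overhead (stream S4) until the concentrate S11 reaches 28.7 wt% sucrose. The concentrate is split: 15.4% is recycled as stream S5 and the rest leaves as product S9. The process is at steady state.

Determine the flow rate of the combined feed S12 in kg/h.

Overall sucrose balance (none leaves overhead): sucrose in fresh feed = sucrose in product, i.e. 1130×0.156 = (1−0.154)·S11·0.287.
S11 = 176.28/(0.287×0.846) = 726.02 kg/h.
Recycle S5 = 0.154×726.02 = 111.81 kg/h.
Combined feed S12 = 1130 + 111.81 = 1241.8 kg/h.

1242 kg/h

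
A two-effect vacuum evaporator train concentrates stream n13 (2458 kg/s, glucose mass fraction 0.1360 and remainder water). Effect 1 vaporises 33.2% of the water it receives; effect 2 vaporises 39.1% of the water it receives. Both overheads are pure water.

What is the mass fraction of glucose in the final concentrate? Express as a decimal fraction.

water in feed = 2458×0.864 = 2123.7 kg/s.
After stage 1: water left = (1−0.332)×2123.7 = 1418.6; stream total = 1752.9 kg/s.
After stage 2: water left = (1−0.391)×1418.6 = 863.95; final concentrate = 1198.2 kg/s.
glucose fraction = 334.29/1198.2 = 0.2790.

0.2790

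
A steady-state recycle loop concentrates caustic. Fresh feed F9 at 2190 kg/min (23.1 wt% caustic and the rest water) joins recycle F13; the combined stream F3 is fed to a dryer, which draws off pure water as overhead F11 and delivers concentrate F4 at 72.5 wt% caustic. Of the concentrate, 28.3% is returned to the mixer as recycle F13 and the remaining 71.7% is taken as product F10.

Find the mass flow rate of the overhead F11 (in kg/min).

1492 kg/min

Overall caustic balance (none leaves overhead): caustic in fresh feed = caustic in product, i.e. 2190×0.231 = (1−0.283)·F4·0.725.
F4 = 505.89/(0.725×0.717) = 973.19 kg/min.
Recycle F13 = 0.283×973.19 = 275.41 kg/min.
Combined feed F3 = 2190 + 275.41 = 2465.4 kg/min.
Overhead F11 = F3 − F4 = 2465.4 − 973.19 = 1492.2 kg/min.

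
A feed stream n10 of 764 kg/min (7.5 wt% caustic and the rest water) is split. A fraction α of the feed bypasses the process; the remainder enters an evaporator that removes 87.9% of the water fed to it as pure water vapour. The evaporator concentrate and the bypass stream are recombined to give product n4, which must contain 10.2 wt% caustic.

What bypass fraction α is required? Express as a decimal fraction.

All 764×0.075 = 57.3 kg/min of caustic reaches n4, so n4 = 57.3/0.102 = 561.76 kg/min and vapour = 202.24 kg/min.
The evaporator receives (1−α)·764 of feed at 0.925 water and removes 0.879 of that water:
0.879×0.925×(1−α)×764 = 202.24
(1−α) = 202.24/621.19 = 0.3256;  α = 0.6744.

0.674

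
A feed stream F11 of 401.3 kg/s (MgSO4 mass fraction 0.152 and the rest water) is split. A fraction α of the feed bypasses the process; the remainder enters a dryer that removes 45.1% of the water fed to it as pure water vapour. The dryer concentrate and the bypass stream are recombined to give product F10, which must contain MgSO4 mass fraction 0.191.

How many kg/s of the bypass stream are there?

All 401.3×0.152 = 60.998 kg/s of MgSO4 reaches F10, so F10 = 60.998/0.191 = 319.36 kg/s and vapour = 81.941 kg/s.
The evaporator receives (1−α)·401.3 of feed at 0.848 water and removes 0.451 of that water:
0.451×0.848×(1−α)×401.3 = 81.941
(1−α) = 81.941/153.48 = 0.5339;  α = 0.4661.
Bypass flow = 0.4661×401.3 = 187.05 kg/s.

187 kg/s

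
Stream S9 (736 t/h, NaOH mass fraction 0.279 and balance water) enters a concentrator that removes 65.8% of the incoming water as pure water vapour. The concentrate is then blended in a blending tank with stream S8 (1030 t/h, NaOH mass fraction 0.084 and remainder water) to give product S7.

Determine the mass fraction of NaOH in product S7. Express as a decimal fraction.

0.206

Vapour removed = 0.658×0.721×736 = 349.17 t/h; concentrate = 386.83 t/h.
NaOH reaching the mixer = 205.34 (from concentrate) + 1030×0.084 = 291.86 t/h.
Product flow = 386.83 + 1030 = 1416.8 t/h; NaOH fraction = 0.206.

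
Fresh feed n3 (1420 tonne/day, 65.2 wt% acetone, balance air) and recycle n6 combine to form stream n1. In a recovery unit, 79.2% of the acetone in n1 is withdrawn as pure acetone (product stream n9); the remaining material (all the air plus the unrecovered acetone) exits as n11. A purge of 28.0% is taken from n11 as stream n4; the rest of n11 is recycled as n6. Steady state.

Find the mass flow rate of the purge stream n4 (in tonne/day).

557.6 tonne/day

air enters only via n3 and leaves only via the purge: 1420×0.348 = 0.280×(air in n11), and the recovery unit passes all air, so air in n1 = air in n11 = 1764.9 tonne/day.
acetone in n1: m_A = 1420×0.652 + (1−0.280)·(1−0.792)·m_A, so m_A = 925.84/0.8502 = 1088.9 tonne/day.
n11 = (1−0.792)×1088.9 + 1764.9 = 1991.4 tonne/day.
Purge n4 = 0.280×1991.4 = 557.58 tonne/day.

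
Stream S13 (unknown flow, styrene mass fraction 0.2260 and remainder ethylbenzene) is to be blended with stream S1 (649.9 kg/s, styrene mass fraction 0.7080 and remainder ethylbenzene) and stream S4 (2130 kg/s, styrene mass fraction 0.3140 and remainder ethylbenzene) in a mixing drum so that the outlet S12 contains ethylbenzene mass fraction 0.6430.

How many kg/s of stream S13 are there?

1042 kg/s

Let S13 be the unknown flow. Total out = 2779.9 + S13.
ethylbenzene balance: 1651 + 0.774·S13 = 0.643·(2779.9 + S13)
(0.774 − 0.643)·S13 = 0.643×2779.9 − 1651 = 136.52
S13 = 136.52 / 0.131 = 1042.2 kg/s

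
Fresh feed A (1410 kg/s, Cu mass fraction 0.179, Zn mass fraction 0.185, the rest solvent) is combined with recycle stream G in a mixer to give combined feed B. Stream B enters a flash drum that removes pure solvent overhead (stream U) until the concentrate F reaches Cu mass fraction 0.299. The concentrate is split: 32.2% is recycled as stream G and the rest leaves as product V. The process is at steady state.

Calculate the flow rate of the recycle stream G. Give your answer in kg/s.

Overall Cu balance (none leaves overhead): Cu in fresh feed = Cu in product, i.e. 1410×0.179 = (1−0.322)·F·0.299.
F = 252.39/(0.299×0.678) = 1245 kg/s.
Recycle G = 0.322×1245 = 400.89 kg/s.

400.9 kg/s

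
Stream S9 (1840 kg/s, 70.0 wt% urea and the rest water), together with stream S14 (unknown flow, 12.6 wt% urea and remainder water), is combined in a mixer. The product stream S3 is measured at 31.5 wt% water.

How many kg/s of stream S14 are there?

Let S14 be the unknown flow. Total out = 1840 + S14.
water balance: 552 + 0.874·S14 = 0.315·(1840 + S14)
(0.874 − 0.315)·S14 = 0.315×1840 − 552 = 27.6
S14 = 27.6 / 0.559 = 49.374 kg/s

49.37 kg/s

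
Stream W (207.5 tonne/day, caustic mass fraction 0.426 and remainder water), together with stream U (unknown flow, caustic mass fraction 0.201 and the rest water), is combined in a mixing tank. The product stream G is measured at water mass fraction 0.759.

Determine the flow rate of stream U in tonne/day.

Let U be the unknown flow. Total out = 207.5 + U.
water balance: 119.1 + 0.799·U = 0.759·(207.5 + U)
(0.799 − 0.759)·U = 0.759×207.5 − 119.1 = 38.388
U = 38.388 / 0.040 = 959.69 tonne/day

959.7 tonne/day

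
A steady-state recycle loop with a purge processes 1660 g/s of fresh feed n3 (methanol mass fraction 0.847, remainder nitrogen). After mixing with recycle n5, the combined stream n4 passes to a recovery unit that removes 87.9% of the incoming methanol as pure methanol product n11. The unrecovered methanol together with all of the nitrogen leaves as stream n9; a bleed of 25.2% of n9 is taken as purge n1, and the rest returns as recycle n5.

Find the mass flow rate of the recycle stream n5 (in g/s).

893.8 g/s

nitrogen enters only via n3 and leaves only via the purge: 1660×0.153 = 0.252×(nitrogen in n9), and the recovery unit passes all nitrogen, so nitrogen in n4 = nitrogen in n9 = 1007.9 g/s.
methanol in n4: m_A = 1660×0.847 + (1−0.252)·(1−0.879)·m_A, so m_A = 1406/0.9095 = 1545.9 g/s.
n9 = (1−0.879)×1545.9 + 1007.9 = 1194.9 g/s.
Recycle n5 = (1−0.252)×1194.9 = 893.8 g/s.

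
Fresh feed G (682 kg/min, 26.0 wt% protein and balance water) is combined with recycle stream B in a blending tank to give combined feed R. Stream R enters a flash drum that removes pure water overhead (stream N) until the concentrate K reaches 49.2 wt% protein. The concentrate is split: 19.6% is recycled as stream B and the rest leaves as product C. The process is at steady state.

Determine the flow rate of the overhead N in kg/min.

321.6 kg/min

Overall protein balance (none leaves overhead): protein in fresh feed = protein in product, i.e. 682×0.260 = (1−0.196)·K·0.492.
K = 177.32/(0.492×0.804) = 448.27 kg/min.
Recycle B = 0.196×448.27 = 87.86 kg/min.
Combined feed R = 682 + 87.86 = 769.86 kg/min.
Overhead N = R − K = 769.86 − 448.27 = 321.59 kg/min.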